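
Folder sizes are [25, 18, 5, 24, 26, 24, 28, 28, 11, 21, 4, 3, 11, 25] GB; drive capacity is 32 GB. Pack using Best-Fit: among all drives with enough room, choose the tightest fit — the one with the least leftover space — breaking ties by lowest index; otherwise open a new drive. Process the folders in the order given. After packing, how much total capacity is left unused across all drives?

35

25 GB → drive 1 (remaining 7 GB)
18 GB → drive 2 (remaining 14 GB)
5 GB → drive 1 (remaining 2 GB)
24 GB → drive 3 (remaining 8 GB)
26 GB → drive 4 (remaining 6 GB)
24 GB → drive 5 (remaining 8 GB)
28 GB → drive 6 (remaining 4 GB)
28 GB → drive 7 (remaining 4 GB)
11 GB → drive 2 (remaining 3 GB)
21 GB → drive 8 (remaining 11 GB)
4 GB → drive 6 (remaining 0 GB)
3 GB → drive 2 (remaining 0 GB)
11 GB → drive 8 (remaining 0 GB)
25 GB → drive 9 (remaining 7 GB)
9 drives × 32 GB = 288 GB; used 253 GB; unused 35 GB.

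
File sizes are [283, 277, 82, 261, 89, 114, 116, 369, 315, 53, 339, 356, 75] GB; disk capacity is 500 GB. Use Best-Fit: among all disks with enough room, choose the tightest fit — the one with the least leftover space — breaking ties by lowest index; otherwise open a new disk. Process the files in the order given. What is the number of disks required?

7

283 GB → disk 1 (remaining 217 GB)
277 GB → disk 2 (remaining 223 GB)
82 GB → disk 1 (remaining 135 GB)
261 GB → disk 3 (remaining 239 GB)
89 GB → disk 1 (remaining 46 GB)
114 GB → disk 2 (remaining 109 GB)
116 GB → disk 3 (remaining 123 GB)
369 GB → disk 4 (remaining 131 GB)
315 GB → disk 5 (remaining 185 GB)
53 GB → disk 2 (remaining 56 GB)
339 GB → disk 6 (remaining 161 GB)
356 GB → disk 7 (remaining 144 GB)
75 GB → disk 3 (remaining 48 GB)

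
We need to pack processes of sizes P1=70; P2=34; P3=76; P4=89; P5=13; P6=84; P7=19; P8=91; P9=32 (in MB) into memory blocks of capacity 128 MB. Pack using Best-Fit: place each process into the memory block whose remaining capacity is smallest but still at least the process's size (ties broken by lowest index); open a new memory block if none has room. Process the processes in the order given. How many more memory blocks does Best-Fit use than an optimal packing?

Best-Fit: [70,34,13] [76] [89,19] [84] [91,32] → 5 memory blocks.
5 processes exceed 64 MB (half the capacity), and no two of those can share a memory block, so at least 5 memory blocks are needed.
So 5 is already optimal.

0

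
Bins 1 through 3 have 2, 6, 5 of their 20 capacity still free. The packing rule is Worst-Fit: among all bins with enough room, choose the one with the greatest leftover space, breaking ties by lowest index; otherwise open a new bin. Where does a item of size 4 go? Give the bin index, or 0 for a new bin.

2

Bins with room: bin 2 (6), bin 3 (5).
Most room is bin 2 with 6 free.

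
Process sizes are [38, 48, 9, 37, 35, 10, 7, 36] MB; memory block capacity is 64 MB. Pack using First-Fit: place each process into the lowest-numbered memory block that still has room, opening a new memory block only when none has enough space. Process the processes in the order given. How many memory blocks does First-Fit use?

5

38 MB → memory block 1 (remaining 26 MB)
48 MB → memory block 2 (remaining 16 MB)
9 MB → memory block 1 (remaining 17 MB)
37 MB → memory block 3 (remaining 27 MB)
35 MB → memory block 4 (remaining 29 MB)
10 MB → memory block 1 (remaining 7 MB)
7 MB → memory block 1 (remaining 0 MB)
36 MB → memory block 5 (remaining 28 MB)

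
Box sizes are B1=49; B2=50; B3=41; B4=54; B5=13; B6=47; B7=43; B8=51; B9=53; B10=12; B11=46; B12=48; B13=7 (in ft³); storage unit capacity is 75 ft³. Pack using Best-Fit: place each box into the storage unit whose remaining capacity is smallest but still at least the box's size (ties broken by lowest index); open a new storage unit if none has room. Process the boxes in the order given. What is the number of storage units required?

Put B1 (49 ft³) in storage unit 1; 26 ft³ remain.
Put B2 (50 ft³) in storage unit 2; 25 ft³ remain.
Put B3 (41 ft³) in storage unit 3; 34 ft³ remain.
Put B4 (54 ft³) in storage unit 4; 21 ft³ remain.
Put B5 (13 ft³) in storage unit 4; 8 ft³ remain.
Put B6 (47 ft³) in storage unit 5; 28 ft³ remain.
Put B7 (43 ft³) in storage unit 6; 32 ft³ remain.
Put B8 (51 ft³) in storage unit 7; 24 ft³ remain.
Put B9 (53 ft³) in storage unit 8; 22 ft³ remain.
Put B10 (12 ft³) in storage unit 8; 10 ft³ remain.
Put B11 (46 ft³) in storage unit 9; 29 ft³ remain.
Put B12 (48 ft³) in storage unit 10; 27 ft³ remain.
Put B13 (7 ft³) in storage unit 4; 1 ft³ remain.

10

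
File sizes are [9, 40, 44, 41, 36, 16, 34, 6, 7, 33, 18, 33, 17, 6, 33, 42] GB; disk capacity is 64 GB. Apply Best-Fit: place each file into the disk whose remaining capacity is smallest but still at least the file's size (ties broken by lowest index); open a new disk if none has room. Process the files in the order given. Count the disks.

9 GB → disk 1 (remaining 55 GB)
40 GB → disk 1 (remaining 15 GB)
44 GB → disk 2 (remaining 20 GB)
41 GB → disk 3 (remaining 23 GB)
36 GB → disk 4 (remaining 28 GB)
16 GB → disk 2 (remaining 4 GB)
34 GB → disk 5 (remaining 30 GB)
6 GB → disk 1 (remaining 9 GB)
7 GB → disk 1 (remaining 2 GB)
33 GB → disk 6 (remaining 31 GB)
18 GB → disk 3 (remaining 5 GB)
33 GB → disk 7 (remaining 31 GB)
17 GB → disk 4 (remaining 11 GB)
6 GB → disk 4 (remaining 5 GB)
33 GB → disk 8 (remaining 31 GB)
42 GB → disk 9 (remaining 22 GB)

9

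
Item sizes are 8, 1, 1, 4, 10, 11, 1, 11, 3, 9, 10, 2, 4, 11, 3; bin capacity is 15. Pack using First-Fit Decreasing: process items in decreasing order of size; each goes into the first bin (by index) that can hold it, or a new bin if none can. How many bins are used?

Sorted descending: 11, 11, 11, 10, 10, 9, 8, 4, 4, 3, 3, 2, 1, 1, 1.
11 → bin 1 (remaining 4)
11 → bin 2 (remaining 4)
11 → bin 3 (remaining 4)
10 → bin 4 (remaining 5)
10 → bin 5 (remaining 5)
9 → bin 6 (remaining 6)
8 → bin 7 (remaining 7)
4 → bin 1 (remaining 0)
4 → bin 2 (remaining 0)
3 → bin 3 (remaining 1)
3 → bin 4 (remaining 2)
2 → bin 4 (remaining 0)
1 → bin 3 (remaining 0)
1 → bin 5 (remaining 4)
1 → bin 5 (remaining 3)

7 bins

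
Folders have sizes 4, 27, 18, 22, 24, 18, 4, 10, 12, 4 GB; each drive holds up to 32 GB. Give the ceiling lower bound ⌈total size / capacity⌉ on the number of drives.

Total size = 4 + 27 + 18 + 22 + 24 + 18 + 4 + 10 + 12 + 4 = 143 GB.
⌈143 / 32⌉ = 5.

5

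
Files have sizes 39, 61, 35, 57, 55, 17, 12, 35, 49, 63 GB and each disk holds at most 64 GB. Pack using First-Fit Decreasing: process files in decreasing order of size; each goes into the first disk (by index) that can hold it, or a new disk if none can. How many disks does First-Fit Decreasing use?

8

Sorted descending: 63, 61, 57, 55, 49, 39, 35, 35, 17, 12.
63 GB → disk 1 (remaining 1 GB)
61 GB → disk 2 (remaining 3 GB)
57 GB → disk 3 (remaining 7 GB)
55 GB → disk 4 (remaining 9 GB)
49 GB → disk 5 (remaining 15 GB)
39 GB → disk 6 (remaining 25 GB)
35 GB → disk 7 (remaining 29 GB)
35 GB → disk 8 (remaining 29 GB)
17 GB → disk 6 (remaining 8 GB)
12 GB → disk 5 (remaining 3 GB)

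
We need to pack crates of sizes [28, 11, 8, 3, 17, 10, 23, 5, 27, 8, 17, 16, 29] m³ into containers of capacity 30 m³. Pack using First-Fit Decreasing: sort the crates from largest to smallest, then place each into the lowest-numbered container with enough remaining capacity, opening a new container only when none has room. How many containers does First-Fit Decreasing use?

8 containers

Sorted descending: 29, 28, 27, 23, 17, 17, 16, 11, 10, 8, 8, 5, 3.
29 m³ → container 1 (remaining 1 m³)
28 m³ → container 2 (remaining 2 m³)
27 m³ → container 3 (remaining 3 m³)
23 m³ → container 4 (remaining 7 m³)
17 m³ → container 5 (remaining 13 m³)
17 m³ → container 6 (remaining 13 m³)
16 m³ → container 7 (remaining 14 m³)
11 m³ → container 5 (remaining 2 m³)
10 m³ → container 6 (remaining 3 m³)
8 m³ → container 7 (remaining 6 m³)
8 m³ → container 8 (remaining 22 m³)
5 m³ → container 4 (remaining 2 m³)
3 m³ → container 3 (remaining 0 m³)
Final containers: [29] [28] [27,3] [23,5] [17,11] [17,10] [16,8] [8].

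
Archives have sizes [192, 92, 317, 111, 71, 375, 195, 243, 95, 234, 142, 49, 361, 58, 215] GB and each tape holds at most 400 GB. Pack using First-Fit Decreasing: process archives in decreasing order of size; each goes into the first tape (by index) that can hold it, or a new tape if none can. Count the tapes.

8 tapes

Sorted descending: 375, 361, 317, 243, 234, 215, 195, 192, 142, 111, 95, 92, 71, 58, 49.
Put 375 GB in tape 1; 25 GB remain.
Put 361 GB in tape 2; 39 GB remain.
Put 317 GB in tape 3; 83 GB remain.
Put 243 GB in tape 4; 157 GB remain.
Put 234 GB in tape 5; 166 GB remain.
Put 215 GB in tape 6; 185 GB remain.
Put 195 GB in tape 7; 205 GB remain.
Put 192 GB in tape 7; 13 GB remain.
Put 142 GB in tape 4; 15 GB remain.
Put 111 GB in tape 5; 55 GB remain.
Put 95 GB in tape 6; 90 GB remain.
Put 92 GB in tape 8; 308 GB remain.
Put 71 GB in tape 3; 12 GB remain.
Put 58 GB in tape 6; 32 GB remain.
Put 49 GB in tape 5; 6 GB remain.
Final tapes: [375] [361] [317,71] [243,142] [234,111,49] [215,95,58] [195,192] [92].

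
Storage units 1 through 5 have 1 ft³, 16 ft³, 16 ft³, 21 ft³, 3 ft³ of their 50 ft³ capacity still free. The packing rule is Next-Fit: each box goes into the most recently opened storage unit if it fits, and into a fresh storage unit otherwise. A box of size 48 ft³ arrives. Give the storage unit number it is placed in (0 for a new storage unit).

0

Next-Fit only looks at storage unit 5, which has 3 ft³ free.
48 ft³ does not fit, so a new storage unit is opened.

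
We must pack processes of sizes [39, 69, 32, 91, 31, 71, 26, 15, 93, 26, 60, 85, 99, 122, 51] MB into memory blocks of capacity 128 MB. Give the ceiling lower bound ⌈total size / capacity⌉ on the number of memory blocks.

8

Total size = 39 + 69 + 32 + 91 + 31 + 71 + 26 + 15 + 93 + 26 + 60 + 85 + 99 + 122 + 51 = 910 MB.
⌈910 / 128⌉ = 8.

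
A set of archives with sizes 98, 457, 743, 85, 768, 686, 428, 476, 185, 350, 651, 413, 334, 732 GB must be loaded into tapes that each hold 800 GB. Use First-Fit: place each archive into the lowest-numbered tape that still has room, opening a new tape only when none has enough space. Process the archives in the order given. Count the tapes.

98 GB → tape 1 (remaining 702 GB)
457 GB → tape 1 (remaining 245 GB)
743 GB → tape 2 (remaining 57 GB)
85 GB → tape 1 (remaining 160 GB)
768 GB → tape 3 (remaining 32 GB)
686 GB → tape 4 (remaining 114 GB)
428 GB → tape 5 (remaining 372 GB)
476 GB → tape 6 (remaining 324 GB)
185 GB → tape 5 (remaining 187 GB)
350 GB → tape 7 (remaining 450 GB)
651 GB → tape 8 (remaining 149 GB)
413 GB → tape 7 (remaining 37 GB)
334 GB → tape 9 (remaining 466 GB)
732 GB → tape 10 (remaining 68 GB)

10 tapes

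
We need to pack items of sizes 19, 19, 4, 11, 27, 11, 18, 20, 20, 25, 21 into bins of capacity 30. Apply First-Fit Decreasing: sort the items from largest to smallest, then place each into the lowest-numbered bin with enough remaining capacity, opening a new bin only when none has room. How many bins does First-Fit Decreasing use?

8

Sorted descending: 27, 25, 21, 20, 20, 19, 19, 18, 11, 11, 4.
Put 27 in bin 1; 3 remain.
Put 25 in bin 2; 5 remain.
Put 21 in bin 3; 9 remain.
Put 20 in bin 4; 10 remain.
Put 20 in bin 5; 10 remain.
Put 19 in bin 6; 11 remain.
Put 19 in bin 7; 11 remain.
Put 18 in bin 8; 12 remain.
Put 11 in bin 6; 0 remain.
Put 11 in bin 7; 0 remain.
Put 4 in bin 2; 1 remain.
Final bins: [27] [25,4] [21] [20] [20] [19,11] [19,11] [18].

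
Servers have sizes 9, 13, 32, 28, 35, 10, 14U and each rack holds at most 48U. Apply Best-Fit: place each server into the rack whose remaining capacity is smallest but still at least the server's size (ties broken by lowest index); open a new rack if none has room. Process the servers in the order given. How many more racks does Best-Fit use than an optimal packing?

Best-Fit: [9,13] [32,14] [28] [35,10] → 4 racks.
Total size 141U; any packing needs at least ⌈141/48⌉ = 3 racks.
An optimal packing achieves that bound: [35,13] [32,14] [28,10,9] → 3 racks.
Excess: 4 − 3 = 1.

1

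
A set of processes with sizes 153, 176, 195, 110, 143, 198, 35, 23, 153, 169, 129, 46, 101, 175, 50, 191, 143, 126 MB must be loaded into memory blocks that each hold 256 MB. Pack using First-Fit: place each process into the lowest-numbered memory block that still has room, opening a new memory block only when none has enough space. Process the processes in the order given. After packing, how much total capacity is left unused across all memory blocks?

500

153 MB → memory block 1 (remaining 103 MB)
176 MB → memory block 2 (remaining 80 MB)
195 MB → memory block 3 (remaining 61 MB)
110 MB → memory block 4 (remaining 146 MB)
143 MB → memory block 4 (remaining 3 MB)
198 MB → memory block 5 (remaining 58 MB)
35 MB → memory block 1 (remaining 68 MB)
23 MB → memory block 1 (remaining 45 MB)
153 MB → memory block 6 (remaining 103 MB)
169 MB → memory block 7 (remaining 87 MB)
129 MB → memory block 8 (remaining 127 MB)
46 MB → memory block 2 (remaining 34 MB)
101 MB → memory block 6 (remaining 2 MB)
175 MB → memory block 9 (remaining 81 MB)
50 MB → memory block 3 (remaining 11 MB)
191 MB → memory block 10 (remaining 65 MB)
143 MB → memory block 11 (remaining 113 MB)
126 MB → memory block 8 (remaining 1 MB)
11 memory blocks × 256 MB = 2816 MB; used 2316 MB; unused 500 MB.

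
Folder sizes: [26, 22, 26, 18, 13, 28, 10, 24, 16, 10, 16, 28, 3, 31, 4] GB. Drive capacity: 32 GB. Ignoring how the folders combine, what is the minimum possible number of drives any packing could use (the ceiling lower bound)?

Total size = 26 + 22 + 26 + 18 + 13 + 28 + 10 + 24 + 16 + 10 + 16 + 28 + 3 + 31 + 4 = 275 GB.
⌈275 / 32⌉ = 9.

9 drives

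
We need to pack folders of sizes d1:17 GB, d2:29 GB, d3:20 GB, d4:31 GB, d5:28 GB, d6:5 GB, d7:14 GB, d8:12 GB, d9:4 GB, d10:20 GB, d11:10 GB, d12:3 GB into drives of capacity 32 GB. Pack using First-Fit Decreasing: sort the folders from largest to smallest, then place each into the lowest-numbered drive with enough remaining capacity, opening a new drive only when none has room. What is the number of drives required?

Sorted descending: 31, 29, 28, 20, 20, 17, 14, 12, 10, 5, 4, 3.
Put 31 GB in drive 1; 1 GB remain.
Put 29 GB in drive 2; 3 GB remain.
Put 28 GB in drive 3; 4 GB remain.
Put 20 GB in drive 4; 12 GB remain.
Put 20 GB in drive 5; 12 GB remain.
Put 17 GB in drive 6; 15 GB remain.
Put 14 GB in drive 6; 1 GB remain.
Put 12 GB in drive 4; 0 GB remain.
Put 10 GB in drive 5; 2 GB remain.
Put 5 GB in drive 7; 27 GB remain.
Put 4 GB in drive 3; 0 GB remain.
Put 3 GB in drive 2; 0 GB remain.

7 drives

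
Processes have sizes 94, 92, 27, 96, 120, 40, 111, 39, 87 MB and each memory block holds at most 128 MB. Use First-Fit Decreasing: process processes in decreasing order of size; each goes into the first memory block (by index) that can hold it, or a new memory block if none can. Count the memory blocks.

Sorted descending: 120, 111, 96, 94, 92, 87, 40, 39, 27.
120 MB → memory block 1 (remaining 8 MB)
111 MB → memory block 2 (remaining 17 MB)
96 MB → memory block 3 (remaining 32 MB)
94 MB → memory block 4 (remaining 34 MB)
92 MB → memory block 5 (remaining 36 MB)
87 MB → memory block 6 (remaining 41 MB)
40 MB → memory block 6 (remaining 1 MB)
39 MB → memory block 7 (remaining 89 MB)
27 MB → memory block 3 (remaining 5 MB)
Final memory blocks: [120] [111] [96,27] [94] [92] [87,40] [39].

7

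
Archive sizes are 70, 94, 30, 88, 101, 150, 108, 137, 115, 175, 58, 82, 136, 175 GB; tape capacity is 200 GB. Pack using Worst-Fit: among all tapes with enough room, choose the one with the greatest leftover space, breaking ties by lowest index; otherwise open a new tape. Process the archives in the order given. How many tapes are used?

70 GB → tape 1 (remaining 130 GB)
94 GB → tape 1 (remaining 36 GB)
30 GB → tape 1 (remaining 6 GB)
88 GB → tape 2 (remaining 112 GB)
101 GB → tape 2 (remaining 11 GB)
150 GB → tape 3 (remaining 50 GB)
108 GB → tape 4 (remaining 92 GB)
137 GB → tape 5 (remaining 63 GB)
115 GB → tape 6 (remaining 85 GB)
175 GB → tape 7 (remaining 25 GB)
58 GB → tape 4 (remaining 34 GB)
82 GB → tape 6 (remaining 3 GB)
136 GB → tape 8 (remaining 64 GB)
175 GB → tape 9 (remaining 25 GB)
Final tapes: [70,94,30] [88,101] [150] [108,58] [137] [115,82] [175] [136] [175].

9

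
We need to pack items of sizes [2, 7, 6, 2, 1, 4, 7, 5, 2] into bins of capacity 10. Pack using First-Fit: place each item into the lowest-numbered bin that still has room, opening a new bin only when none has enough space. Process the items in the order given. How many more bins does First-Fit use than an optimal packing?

First-Fit: [2,7,1] [6,2,2] [4,5] [7] → 4 bins.
Total size 36; any packing needs at least ⌈36/10⌉ = 4 bins.
So 4 is already optimal.

0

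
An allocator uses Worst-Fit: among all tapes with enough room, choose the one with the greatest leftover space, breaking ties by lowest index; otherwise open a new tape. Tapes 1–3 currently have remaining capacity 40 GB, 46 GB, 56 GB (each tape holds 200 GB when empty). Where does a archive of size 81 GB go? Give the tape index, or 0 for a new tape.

No tape has ≥ 81 GB free, so a new tape is opened.

0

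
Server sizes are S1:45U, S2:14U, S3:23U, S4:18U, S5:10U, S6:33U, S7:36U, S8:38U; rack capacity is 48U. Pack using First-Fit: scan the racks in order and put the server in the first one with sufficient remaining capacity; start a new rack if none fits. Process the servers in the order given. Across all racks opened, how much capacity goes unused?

71

S1 (45U) → rack 1 (remaining 3U)
S2 (14U) → rack 2 (remaining 34U)
S3 (23U) → rack 2 (remaining 11U)
S4 (18U) → rack 3 (remaining 30U)
S5 (10U) → rack 2 (remaining 1U)
S6 (33U) → rack 4 (remaining 15U)
S7 (36U) → rack 5 (remaining 12U)
S8 (38U) → rack 6 (remaining 10U)
6 racks × 48U = 288U; used 217U; unused 71U.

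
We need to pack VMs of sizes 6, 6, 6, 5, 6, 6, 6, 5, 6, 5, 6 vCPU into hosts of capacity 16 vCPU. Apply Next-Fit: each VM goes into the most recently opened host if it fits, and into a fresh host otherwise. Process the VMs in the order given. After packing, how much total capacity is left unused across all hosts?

host 1: place 6 vCPU, 10 vCPU left
host 1: place 6 vCPU, 4 vCPU left
host 2: place 6 vCPU, 10 vCPU left
host 2: place 5 vCPU, 5 vCPU left
host 3: place 6 vCPU, 10 vCPU left
host 3: place 6 vCPU, 4 vCPU left
host 4: place 6 vCPU, 10 vCPU left
host 4: place 5 vCPU, 5 vCPU left
host 5: place 6 vCPU, 10 vCPU left
host 5: place 5 vCPU, 5 vCPU left
host 6: place 6 vCPU, 10 vCPU left
6 hosts × 16 vCPU = 96 vCPU; used 63 vCPU; unused 33 vCPU.

33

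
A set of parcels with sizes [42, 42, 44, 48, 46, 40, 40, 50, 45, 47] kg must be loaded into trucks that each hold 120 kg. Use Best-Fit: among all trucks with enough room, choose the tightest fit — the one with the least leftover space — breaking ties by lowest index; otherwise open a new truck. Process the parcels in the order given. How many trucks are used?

truck 1: place 42 kg, 78 kg left
truck 1: place 42 kg, 36 kg left
truck 2: place 44 kg, 76 kg left
truck 2: place 48 kg, 28 kg left
truck 3: place 46 kg, 74 kg left
truck 3: place 40 kg, 34 kg left
truck 4: place 40 kg, 80 kg left
truck 4: place 50 kg, 30 kg left
truck 5: place 45 kg, 75 kg left
truck 5: place 47 kg, 28 kg left

5 trucks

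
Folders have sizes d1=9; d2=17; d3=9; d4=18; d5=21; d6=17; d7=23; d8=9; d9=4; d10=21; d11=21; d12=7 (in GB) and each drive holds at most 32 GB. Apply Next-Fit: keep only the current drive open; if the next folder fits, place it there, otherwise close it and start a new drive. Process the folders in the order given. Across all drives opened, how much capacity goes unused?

48

drive 1: place d1 (9 GB), 23 GB left
drive 1: place d2 (17 GB), 6 GB left
drive 2: place d3 (9 GB), 23 GB left
drive 2: place d4 (18 GB), 5 GB left
drive 3: place d5 (21 GB), 11 GB left
drive 4: place d6 (17 GB), 15 GB left
drive 5: place d7 (23 GB), 9 GB left
drive 5: place d8 (9 GB), 0 GB left
drive 6: place d9 (4 GB), 28 GB left
drive 6: place d10 (21 GB), 7 GB left
drive 7: place d11 (21 GB), 11 GB left
drive 7: place d12 (7 GB), 4 GB left
7 drives × 32 GB = 224 GB; used 176 GB; unused 48 GB.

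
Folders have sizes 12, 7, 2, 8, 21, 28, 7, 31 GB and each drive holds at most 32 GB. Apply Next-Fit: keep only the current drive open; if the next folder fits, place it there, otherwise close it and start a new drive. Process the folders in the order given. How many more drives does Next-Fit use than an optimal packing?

1

Next-Fit: [12,7,2,8] [21] [28] [7] [31] → 5 drives.
Total size 116 GB; any packing needs at least ⌈116/32⌉ = 4 drives.
An optimal packing achieves that bound: [31] [28,2] [21,8] [12,7,7] → 4 drives.
Excess: 5 − 4 = 1.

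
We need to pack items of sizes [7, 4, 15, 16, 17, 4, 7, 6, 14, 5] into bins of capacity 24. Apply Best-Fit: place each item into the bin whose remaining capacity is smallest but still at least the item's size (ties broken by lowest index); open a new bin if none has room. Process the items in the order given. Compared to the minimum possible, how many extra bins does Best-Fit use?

Best-Fit: [7,4] [15,6] [16,7] [17,4] [14,5] → 5 bins.
Total size 95; any packing needs at least ⌈95/24⌉ = 4 bins.
An optimal packing achieves that bound: [17,7] [16,7] [15,5,4] [14,6,4] → 4 bins.
Excess: 5 − 4 = 1.

1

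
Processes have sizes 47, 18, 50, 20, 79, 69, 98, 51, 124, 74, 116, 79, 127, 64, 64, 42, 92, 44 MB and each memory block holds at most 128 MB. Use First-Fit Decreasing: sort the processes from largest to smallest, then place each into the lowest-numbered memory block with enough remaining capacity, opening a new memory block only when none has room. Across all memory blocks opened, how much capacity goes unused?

Sorted descending: 127, 124, 116, 98, 92, 79, 79, 74, 69, 64, 64, 51, 50, 47, 44, 42, 20, 18.
127 MB → memory block 1 (remaining 1 MB)
124 MB → memory block 2 (remaining 4 MB)
116 MB → memory block 3 (remaining 12 MB)
98 MB → memory block 4 (remaining 30 MB)
92 MB → memory block 5 (remaining 36 MB)
79 MB → memory block 6 (remaining 49 MB)
79 MB → memory block 7 (remaining 49 MB)
74 MB → memory block 8 (remaining 54 MB)
69 MB → memory block 9 (remaining 59 MB)
64 MB → memory block 10 (remaining 64 MB)
64 MB → memory block 10 (remaining 0 MB)
51 MB → memory block 8 (remaining 3 MB)
50 MB → memory block 9 (remaining 9 MB)
47 MB → memory block 6 (remaining 2 MB)
44 MB → memory block 7 (remaining 5 MB)
42 MB → memory block 11 (remaining 86 MB)
20 MB → memory block 4 (remaining 10 MB)
18 MB → memory block 5 (remaining 18 MB)
11 memory blocks × 128 MB = 1408 MB; used 1258 MB; unused 150 MB.

150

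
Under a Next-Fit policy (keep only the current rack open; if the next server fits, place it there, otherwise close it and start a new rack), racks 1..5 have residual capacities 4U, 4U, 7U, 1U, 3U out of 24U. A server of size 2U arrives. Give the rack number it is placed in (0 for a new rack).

5

Next-Fit only looks at rack 5, which has 3U free.
2U fits there.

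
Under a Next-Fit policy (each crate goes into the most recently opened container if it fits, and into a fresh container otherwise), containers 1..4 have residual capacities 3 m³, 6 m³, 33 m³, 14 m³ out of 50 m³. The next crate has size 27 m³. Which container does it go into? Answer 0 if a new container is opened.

Next-Fit only looks at container 4, which has 14 m³ free.
27 m³ does not fit, so a new container is opened.

0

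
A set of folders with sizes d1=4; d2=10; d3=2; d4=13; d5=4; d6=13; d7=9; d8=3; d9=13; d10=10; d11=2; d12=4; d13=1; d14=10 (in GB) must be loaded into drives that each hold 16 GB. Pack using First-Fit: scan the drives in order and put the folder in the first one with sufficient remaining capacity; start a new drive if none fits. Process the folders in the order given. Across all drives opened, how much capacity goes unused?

Put d1 (4 GB) in drive 1; 12 GB remain.
Put d2 (10 GB) in drive 1; 2 GB remain.
Put d3 (2 GB) in drive 1; 0 GB remain.
Put d4 (13 GB) in drive 2; 3 GB remain.
Put d5 (4 GB) in drive 3; 12 GB remain.
Put d6 (13 GB) in drive 4; 3 GB remain.
Put d7 (9 GB) in drive 3; 3 GB remain.
Put d8 (3 GB) in drive 2; 0 GB remain.
Put d9 (13 GB) in drive 5; 3 GB remain.
Put d10 (10 GB) in drive 6; 6 GB remain.
Put d11 (2 GB) in drive 3; 1 GB remain.
Put d12 (4 GB) in drive 6; 2 GB remain.
Put d13 (1 GB) in drive 3; 0 GB remain.
Put d14 (10 GB) in drive 7; 6 GB remain.
7 drives × 16 GB = 112 GB; used 98 GB; unused 14 GB.

14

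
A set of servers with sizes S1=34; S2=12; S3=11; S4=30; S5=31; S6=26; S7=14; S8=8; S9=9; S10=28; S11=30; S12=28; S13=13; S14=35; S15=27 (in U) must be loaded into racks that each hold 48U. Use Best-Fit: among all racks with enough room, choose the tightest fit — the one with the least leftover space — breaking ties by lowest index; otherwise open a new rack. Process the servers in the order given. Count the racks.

Put S1 (34U) in rack 1; 14U remain.
Put S2 (12U) in rack 1; 2U remain.
Put S3 (11U) in rack 2; 37U remain.
Put S4 (30U) in rack 2; 7U remain.
Put S5 (31U) in rack 3; 17U remain.
Put S6 (26U) in rack 4; 22U remain.
Put S7 (14U) in rack 3; 3U remain.
Put S8 (8U) in rack 4; 14U remain.
Put S9 (9U) in rack 4; 5U remain.
Put S10 (28U) in rack 5; 20U remain.
Put S11 (30U) in rack 6; 18U remain.
Put S12 (28U) in rack 7; 20U remain.
Put S13 (13U) in rack 6; 5U remain.
Put S14 (35U) in rack 8; 13U remain.
Put S15 (27U) in rack 9; 21U remain.
Final racks: [34,12] [11,30] [31,14] [26,8,9] [28] [30,13] [28] [35] [27].

9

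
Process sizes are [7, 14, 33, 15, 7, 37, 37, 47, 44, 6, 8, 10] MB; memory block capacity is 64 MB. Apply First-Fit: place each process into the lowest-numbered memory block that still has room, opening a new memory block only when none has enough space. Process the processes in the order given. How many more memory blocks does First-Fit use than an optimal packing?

0

First-Fit: [7,14,33,7] [15,37,6] [37,8,10] [47] [44] → 5 memory blocks.
Total size 265 MB; any packing needs at least ⌈265/64⌉ = 5 memory blocks.
So 5 is already optimal.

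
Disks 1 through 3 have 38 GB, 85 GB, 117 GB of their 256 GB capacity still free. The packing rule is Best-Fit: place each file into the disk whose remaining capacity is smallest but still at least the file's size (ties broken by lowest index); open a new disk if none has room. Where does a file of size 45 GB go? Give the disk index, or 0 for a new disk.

2

Disks with room: disk 2 (85 GB), disk 3 (117 GB).
Tightest fit is disk 2 with 85 GB free.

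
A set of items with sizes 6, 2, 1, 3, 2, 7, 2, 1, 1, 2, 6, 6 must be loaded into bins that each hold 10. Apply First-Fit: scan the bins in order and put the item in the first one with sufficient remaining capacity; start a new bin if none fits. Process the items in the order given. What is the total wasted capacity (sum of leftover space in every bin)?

6 → bin 1 (remaining 4)
2 → bin 1 (remaining 2)
1 → bin 1 (remaining 1)
3 → bin 2 (remaining 7)
2 → bin 2 (remaining 5)
7 → bin 3 (remaining 3)
2 → bin 2 (remaining 3)
1 → bin 1 (remaining 0)
1 → bin 2 (remaining 2)
2 → bin 2 (remaining 0)
6 → bin 4 (remaining 4)
6 → bin 5 (remaining 4)
5 bins × 10 = 50; used 39; unused 11.

11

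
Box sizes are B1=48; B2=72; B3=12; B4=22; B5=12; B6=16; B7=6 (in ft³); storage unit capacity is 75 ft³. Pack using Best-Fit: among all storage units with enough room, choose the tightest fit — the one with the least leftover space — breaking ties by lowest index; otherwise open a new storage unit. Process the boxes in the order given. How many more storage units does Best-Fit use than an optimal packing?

Best-Fit: [48,12,12] [72] [22,16,6] → 3 storage units.
Total size 188 ft³; any packing needs at least ⌈188/75⌉ = 3 storage units.
So 3 is already optimal.

0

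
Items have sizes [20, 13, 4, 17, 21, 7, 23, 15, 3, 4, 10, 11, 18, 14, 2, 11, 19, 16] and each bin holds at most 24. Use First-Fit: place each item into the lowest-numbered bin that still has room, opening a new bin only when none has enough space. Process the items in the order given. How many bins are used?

bin 1: place 20, 4 left
bin 2: place 13, 11 left
bin 1: place 4, 0 left
bin 3: place 17, 7 left
bin 4: place 21, 3 left
bin 2: place 7, 4 left
bin 5: place 23, 1 left
bin 6: place 15, 9 left
bin 2: place 3, 1 left
bin 3: place 4, 3 left
bin 7: place 10, 14 left
bin 7: place 11, 3 left
bin 8: place 18, 6 left
bin 9: place 14, 10 left
bin 3: place 2, 1 left
bin 10: place 11, 13 left
bin 11: place 19, 5 left
bin 12: place 16, 8 left
Final bins: [20,4] [13,7,3] [17,4,2] [21] [23] [15] [10,11] [18] [14] [11] [19] [16].

12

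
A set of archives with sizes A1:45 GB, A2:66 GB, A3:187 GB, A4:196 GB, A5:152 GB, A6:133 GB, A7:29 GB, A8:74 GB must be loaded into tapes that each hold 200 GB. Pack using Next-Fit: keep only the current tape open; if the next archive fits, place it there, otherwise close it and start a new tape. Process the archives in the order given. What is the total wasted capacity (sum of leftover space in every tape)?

Put A1 (45 GB) in tape 1; 155 GB remain.
Put A2 (66 GB) in tape 1; 89 GB remain.
Put A3 (187 GB) in tape 2; 13 GB remain.
Put A4 (196 GB) in tape 3; 4 GB remain.
Put A5 (152 GB) in tape 4; 48 GB remain.
Put A6 (133 GB) in tape 5; 67 GB remain.
Put A7 (29 GB) in tape 5; 38 GB remain.
Put A8 (74 GB) in tape 6; 126 GB remain.
6 tapes × 200 GB = 1200 GB; used 882 GB; unused 318 GB.

318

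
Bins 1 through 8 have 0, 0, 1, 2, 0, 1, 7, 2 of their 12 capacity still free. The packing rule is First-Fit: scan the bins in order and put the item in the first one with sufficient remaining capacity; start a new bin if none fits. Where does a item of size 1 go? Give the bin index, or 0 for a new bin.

3

Bins with room: bin 3 (1), bin 4 (2), bin 6 (1), bin 7 (7), bin 8 (2).
The first with room is bin 3.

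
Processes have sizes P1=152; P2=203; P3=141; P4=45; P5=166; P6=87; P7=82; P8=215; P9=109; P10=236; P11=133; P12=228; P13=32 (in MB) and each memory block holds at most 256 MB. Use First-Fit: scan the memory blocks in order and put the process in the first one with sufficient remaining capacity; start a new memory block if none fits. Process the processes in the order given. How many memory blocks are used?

8

P1 (152 MB) → memory block 1 (remaining 104 MB)
P2 (203 MB) → memory block 2 (remaining 53 MB)
P3 (141 MB) → memory block 3 (remaining 115 MB)
P4 (45 MB) → memory block 1 (remaining 59 MB)
P5 (166 MB) → memory block 4 (remaining 90 MB)
P6 (87 MB) → memory block 3 (remaining 28 MB)
P7 (82 MB) → memory block 4 (remaining 8 MB)
P8 (215 MB) → memory block 5 (remaining 41 MB)
P9 (109 MB) → memory block 6 (remaining 147 MB)
P10 (236 MB) → memory block 7 (remaining 20 MB)
P11 (133 MB) → memory block 6 (remaining 14 MB)
P12 (228 MB) → memory block 8 (remaining 28 MB)
P13 (32 MB) → memory block 1 (remaining 27 MB)
Final memory blocks: [152,45,32] [203] [141,87] [166,82] [215] [109,133] [236] [228].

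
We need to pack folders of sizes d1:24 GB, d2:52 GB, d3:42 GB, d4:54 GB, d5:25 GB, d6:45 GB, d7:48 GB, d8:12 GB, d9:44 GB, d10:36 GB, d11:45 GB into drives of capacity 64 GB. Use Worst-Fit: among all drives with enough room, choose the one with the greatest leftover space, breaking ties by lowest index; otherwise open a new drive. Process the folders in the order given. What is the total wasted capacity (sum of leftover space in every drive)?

149

d1 (24 GB) → drive 1 (remaining 40 GB)
d2 (52 GB) → drive 2 (remaining 12 GB)
d3 (42 GB) → drive 3 (remaining 22 GB)
d4 (54 GB) → drive 4 (remaining 10 GB)
d5 (25 GB) → drive 1 (remaining 15 GB)
d6 (45 GB) → drive 5 (remaining 19 GB)
d7 (48 GB) → drive 6 (remaining 16 GB)
d8 (12 GB) → drive 3 (remaining 10 GB)
d9 (44 GB) → drive 7 (remaining 20 GB)
d10 (36 GB) → drive 8 (remaining 28 GB)
d11 (45 GB) → drive 9 (remaining 19 GB)
9 drives × 64 GB = 576 GB; used 427 GB; unused 149 GB.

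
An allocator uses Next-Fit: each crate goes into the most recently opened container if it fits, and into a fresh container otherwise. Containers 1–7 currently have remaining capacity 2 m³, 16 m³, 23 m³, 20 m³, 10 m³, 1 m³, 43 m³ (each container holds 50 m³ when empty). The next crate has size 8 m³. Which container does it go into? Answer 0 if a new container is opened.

7

Next-Fit only looks at container 7, which has 43 m³ free.
8 m³ fits there.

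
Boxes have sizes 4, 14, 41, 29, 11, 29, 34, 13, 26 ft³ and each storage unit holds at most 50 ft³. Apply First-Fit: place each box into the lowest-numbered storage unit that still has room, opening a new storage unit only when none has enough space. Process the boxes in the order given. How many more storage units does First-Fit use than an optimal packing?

First-Fit: [4,14,29] [41] [11,29] [34,13] [26] → 5 storage units.
Total size 201 ft³; any packing needs at least ⌈201/50⌉ = 5 storage units.
So 5 is already optimal.

0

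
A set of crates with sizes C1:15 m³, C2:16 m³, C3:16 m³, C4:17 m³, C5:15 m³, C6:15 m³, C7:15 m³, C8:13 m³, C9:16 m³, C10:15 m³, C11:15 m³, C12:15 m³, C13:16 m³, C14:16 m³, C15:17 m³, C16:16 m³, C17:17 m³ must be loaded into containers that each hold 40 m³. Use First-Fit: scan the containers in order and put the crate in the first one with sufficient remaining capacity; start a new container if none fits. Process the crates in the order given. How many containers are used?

container 1: place C1 (15 m³), 25 m³ left
container 1: place C2 (16 m³), 9 m³ left
container 2: place C3 (16 m³), 24 m³ left
container 2: place C4 (17 m³), 7 m³ left
container 3: place C5 (15 m³), 25 m³ left
container 3: place C6 (15 m³), 10 m³ left
container 4: place C7 (15 m³), 25 m³ left
container 4: place C8 (13 m³), 12 m³ left
container 5: place C9 (16 m³), 24 m³ left
container 5: place C10 (15 m³), 9 m³ left
container 6: place C11 (15 m³), 25 m³ left
container 6: place C12 (15 m³), 10 m³ left
container 7: place C13 (16 m³), 24 m³ left
container 7: place C14 (16 m³), 8 m³ left
container 8: place C15 (17 m³), 23 m³ left
container 8: place C16 (16 m³), 7 m³ left
container 9: place C17 (17 m³), 23 m³ left
Final containers: [15,16] [16,17] [15,15] [15,13] [16,15] [15,15] [16,16] [17,16] [17].

9 containers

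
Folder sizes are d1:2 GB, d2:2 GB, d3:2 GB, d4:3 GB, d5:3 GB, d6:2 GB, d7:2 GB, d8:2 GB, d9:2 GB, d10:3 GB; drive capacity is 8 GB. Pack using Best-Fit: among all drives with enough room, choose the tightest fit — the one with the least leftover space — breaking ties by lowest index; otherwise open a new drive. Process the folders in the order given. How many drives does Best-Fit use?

3

drive 1: place d1 (2 GB), 6 GB left
drive 1: place d2 (2 GB), 4 GB left
drive 1: place d3 (2 GB), 2 GB left
drive 2: place d4 (3 GB), 5 GB left
drive 2: place d5 (3 GB), 2 GB left
drive 1: place d6 (2 GB), 0 GB left
drive 2: place d7 (2 GB), 0 GB left
drive 3: place d8 (2 GB), 6 GB left
drive 3: place d9 (2 GB), 4 GB left
drive 3: place d10 (3 GB), 1 GB left
Final drives: [2,2,2,2] [3,3,2] [2,2,3].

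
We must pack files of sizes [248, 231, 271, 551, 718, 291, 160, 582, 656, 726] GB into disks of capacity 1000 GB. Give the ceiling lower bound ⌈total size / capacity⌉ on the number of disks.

5

Total size = 248 + 231 + 271 + 551 + 718 + 291 + 160 + 582 + 656 + 726 = 4434 GB.
⌈4434 / 1000⌉ = 5.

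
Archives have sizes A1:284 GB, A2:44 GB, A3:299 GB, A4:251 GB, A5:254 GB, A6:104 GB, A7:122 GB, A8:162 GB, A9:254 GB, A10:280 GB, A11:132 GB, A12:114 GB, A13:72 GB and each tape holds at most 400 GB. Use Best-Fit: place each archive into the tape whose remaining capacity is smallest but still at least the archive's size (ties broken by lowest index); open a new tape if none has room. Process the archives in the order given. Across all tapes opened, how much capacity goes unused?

428

Put A1 (284 GB) in tape 1; 116 GB remain.
Put A2 (44 GB) in tape 1; 72 GB remain.
Put A3 (299 GB) in tape 2; 101 GB remain.
Put A4 (251 GB) in tape 3; 149 GB remain.
Put A5 (254 GB) in tape 4; 146 GB remain.
Put A6 (104 GB) in tape 4; 42 GB remain.
Put A7 (122 GB) in tape 3; 27 GB remain.
Put A8 (162 GB) in tape 5; 238 GB remain.
Put A9 (254 GB) in tape 6; 146 GB remain.
Put A10 (280 GB) in tape 7; 120 GB remain.
Put A11 (132 GB) in tape 6; 14 GB remain.
Put A12 (114 GB) in tape 7; 6 GB remain.
Put A13 (72 GB) in tape 1; 0 GB remain.
7 tapes × 400 GB = 2800 GB; used 2372 GB; unused 428 GB.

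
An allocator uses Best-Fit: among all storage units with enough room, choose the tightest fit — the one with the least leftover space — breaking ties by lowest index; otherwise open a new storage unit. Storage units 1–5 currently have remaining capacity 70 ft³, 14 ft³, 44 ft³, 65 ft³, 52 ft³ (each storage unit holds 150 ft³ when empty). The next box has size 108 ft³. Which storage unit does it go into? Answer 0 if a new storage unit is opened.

0

No storage unit has ≥ 108 ft³ free, so a new storage unit is opened.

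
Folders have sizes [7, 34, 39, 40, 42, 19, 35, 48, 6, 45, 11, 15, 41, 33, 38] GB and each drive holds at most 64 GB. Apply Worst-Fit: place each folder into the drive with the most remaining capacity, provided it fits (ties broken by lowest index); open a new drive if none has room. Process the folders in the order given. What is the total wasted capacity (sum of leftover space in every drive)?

drive 1: place 7 GB, 57 GB left
drive 1: place 34 GB, 23 GB left
drive 2: place 39 GB, 25 GB left
drive 3: place 40 GB, 24 GB left
drive 4: place 42 GB, 22 GB left
drive 2: place 19 GB, 6 GB left
drive 5: place 35 GB, 29 GB left
drive 6: place 48 GB, 16 GB left
drive 5: place 6 GB, 23 GB left
drive 7: place 45 GB, 19 GB left
drive 3: place 11 GB, 13 GB left
drive 1: place 15 GB, 8 GB left
drive 8: place 41 GB, 23 GB left
drive 9: place 33 GB, 31 GB left
drive 10: place 38 GB, 26 GB left
10 drives × 64 GB = 640 GB; used 453 GB; unused 187 GB.

187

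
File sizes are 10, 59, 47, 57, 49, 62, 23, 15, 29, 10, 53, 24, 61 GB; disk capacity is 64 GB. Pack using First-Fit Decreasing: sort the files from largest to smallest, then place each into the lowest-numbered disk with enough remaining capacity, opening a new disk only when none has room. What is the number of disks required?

Sorted descending: 62, 61, 59, 57, 53, 49, 47, 29, 24, 23, 15, 10, 10.
62 GB → disk 1 (remaining 2 GB)
61 GB → disk 2 (remaining 3 GB)
59 GB → disk 3 (remaining 5 GB)
57 GB → disk 4 (remaining 7 GB)
53 GB → disk 5 (remaining 11 GB)
49 GB → disk 6 (remaining 15 GB)
47 GB → disk 7 (remaining 17 GB)
29 GB → disk 8 (remaining 35 GB)
24 GB → disk 8 (remaining 11 GB)
23 GB → disk 9 (remaining 41 GB)
15 GB → disk 6 (remaining 0 GB)
10 GB → disk 5 (remaining 1 GB)
10 GB → disk 7 (remaining 7 GB)

9 disks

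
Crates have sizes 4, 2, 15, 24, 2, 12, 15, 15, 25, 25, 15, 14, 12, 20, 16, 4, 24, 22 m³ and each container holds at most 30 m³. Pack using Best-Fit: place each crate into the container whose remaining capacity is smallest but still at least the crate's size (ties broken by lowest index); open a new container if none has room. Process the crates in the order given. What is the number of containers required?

11

Put 4 m³ in container 1; 26 m³ remain.
Put 2 m³ in container 1; 24 m³ remain.
Put 15 m³ in container 1; 9 m³ remain.
Put 24 m³ in container 2; 6 m³ remain.
Put 2 m³ in container 2; 4 m³ remain.
Put 12 m³ in container 3; 18 m³ remain.
Put 15 m³ in container 3; 3 m³ remain.
Put 15 m³ in container 4; 15 m³ remain.
Put 25 m³ in container 5; 5 m³ remain.
Put 25 m³ in container 6; 5 m³ remain.
Put 15 m³ in container 4; 0 m³ remain.
Put 14 m³ in container 7; 16 m³ remain.
Put 12 m³ in container 7; 4 m³ remain.
Put 20 m³ in container 8; 10 m³ remain.
Put 16 m³ in container 9; 14 m³ remain.
Put 4 m³ in container 2; 0 m³ remain.
Put 24 m³ in container 10; 6 m³ remain.
Put 22 m³ in container 11; 8 m³ remain.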